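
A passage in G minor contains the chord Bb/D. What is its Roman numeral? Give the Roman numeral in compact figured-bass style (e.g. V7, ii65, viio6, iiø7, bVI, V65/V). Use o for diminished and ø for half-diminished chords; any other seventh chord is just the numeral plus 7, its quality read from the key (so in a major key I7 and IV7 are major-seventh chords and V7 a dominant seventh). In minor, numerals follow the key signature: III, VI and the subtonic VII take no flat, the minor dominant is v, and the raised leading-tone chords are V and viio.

Stacked in thirds the chord is Bb-D-F: a major triad on Bb.
In G minor, Bb is the mediant; the diatonic major triad there is III.
With D in the bass the chord is in first inversion, so the figured bass is 6.

III6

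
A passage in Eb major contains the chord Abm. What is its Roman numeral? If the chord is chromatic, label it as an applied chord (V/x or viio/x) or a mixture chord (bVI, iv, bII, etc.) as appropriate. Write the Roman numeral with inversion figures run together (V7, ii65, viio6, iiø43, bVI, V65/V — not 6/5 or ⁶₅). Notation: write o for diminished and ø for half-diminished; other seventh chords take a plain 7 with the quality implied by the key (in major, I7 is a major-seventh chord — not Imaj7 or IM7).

Stacked in thirds the chord is Ab-Cb-Eb: a minor triad on Ab.
Ab is the fourth degree of Eb major. This is the minor subdominant, borrowed from the parallel minor.

iv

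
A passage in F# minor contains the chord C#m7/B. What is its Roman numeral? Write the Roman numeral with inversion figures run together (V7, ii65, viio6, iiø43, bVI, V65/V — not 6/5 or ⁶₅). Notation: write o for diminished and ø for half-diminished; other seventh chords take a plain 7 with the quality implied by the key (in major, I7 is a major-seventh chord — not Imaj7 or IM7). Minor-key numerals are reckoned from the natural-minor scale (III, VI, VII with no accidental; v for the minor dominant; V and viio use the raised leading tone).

v42

The pitches C#-E-G#-B form a minor seventh chord rooted on C#.
C# is scale degree 5 in F# minor, and a minor seventh chord on that degree is written v7.
With B in the bass the chord is in third inversion, so the figured bass is 42.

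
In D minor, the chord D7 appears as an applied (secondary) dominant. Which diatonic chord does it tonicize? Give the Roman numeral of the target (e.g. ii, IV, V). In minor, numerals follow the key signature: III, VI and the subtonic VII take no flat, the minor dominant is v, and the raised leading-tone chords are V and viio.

The chord is a dominant seventh chord on D.
A dominant resolves down a perfect fifth: D → G. In D minor, G is scale degree 4, i.e. iv.

iv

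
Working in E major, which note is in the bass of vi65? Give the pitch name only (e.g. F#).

vi in E major has root C#; the chord is C#-E-G#-B.
The figure 65 means first inversion — the third is in the bass.

E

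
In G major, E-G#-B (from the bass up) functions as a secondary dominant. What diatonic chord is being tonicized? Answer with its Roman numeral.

The chord is a major triad on E.
A dominant resolves down a perfect fifth: E → A. In G major, A is scale degree 2, i.e. ii.

ii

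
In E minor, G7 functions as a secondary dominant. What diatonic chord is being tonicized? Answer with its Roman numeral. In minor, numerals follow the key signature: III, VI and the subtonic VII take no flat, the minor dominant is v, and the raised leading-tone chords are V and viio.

The chord is a dominant seventh chord on G.
A dominant resolves down a perfect fifth: G → C. In E minor, C is scale degree 6, i.e. VI.

VI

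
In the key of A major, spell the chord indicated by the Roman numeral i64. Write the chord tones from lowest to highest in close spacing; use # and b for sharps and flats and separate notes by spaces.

i64 is the minor tonic, borrowed from the parallel minor. In A major that root is A.
So the chord is A-C-E.
With the 64 figure the chord is in second inversion; from the bass E upward in close position it reads E-A-C.

E A C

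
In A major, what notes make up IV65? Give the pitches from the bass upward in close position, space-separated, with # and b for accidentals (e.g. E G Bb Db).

The numeral's case and figure indicate a major seventh chord. In A major its root, the fourth degree, is D.
Stacking thirds from D gives D-F#-A-C#.
With the 65 figure the chord is in first inversion; from the bass F# upward in close position it reads F#-A-C#-D.

F# A C# D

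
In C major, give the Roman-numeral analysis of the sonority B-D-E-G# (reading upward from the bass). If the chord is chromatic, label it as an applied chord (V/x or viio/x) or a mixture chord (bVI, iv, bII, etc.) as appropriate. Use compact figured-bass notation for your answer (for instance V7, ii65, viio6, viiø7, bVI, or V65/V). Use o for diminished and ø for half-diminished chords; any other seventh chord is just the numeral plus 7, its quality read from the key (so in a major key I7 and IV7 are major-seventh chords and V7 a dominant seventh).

V43/vi

The pitches E-G#-B-D form a dominant seventh chord rooted on E.
E is not a diatonic chord root with this quality in C major, but it lies a perfect fifth above A (vi), so the chord functions as an applied dominant of vi.
With B in the bass the chord is in second inversion, so the figured bass is 43.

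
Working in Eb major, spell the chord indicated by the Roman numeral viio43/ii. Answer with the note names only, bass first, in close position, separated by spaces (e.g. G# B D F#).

Bb Db E G

viio43/ii is a secondary leading-tone chord. The target ii is F in Eb major; the applied chord is rooted a semitone below, on E.
Building a fully diminished seventh chord on E gives E-G-Bb-Db.
With the 43 figure the chord is in second inversion; from the bass Bb upward in close position it reads Bb-Db-E-G.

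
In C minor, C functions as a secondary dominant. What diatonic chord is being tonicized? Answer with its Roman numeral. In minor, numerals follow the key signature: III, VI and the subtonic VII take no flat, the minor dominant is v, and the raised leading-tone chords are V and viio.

The chord is a major triad on C.
A dominant resolves down a perfect fifth: C → F. In C minor, F is scale degree 4, i.e. iv.

iv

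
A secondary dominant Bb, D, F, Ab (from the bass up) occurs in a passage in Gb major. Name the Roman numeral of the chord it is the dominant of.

vi

The chord is a dominant seventh chord on Bb.
A dominant resolves down a perfect fifth: Bb → Eb. In Gb major, Eb is scale degree 6, i.e. vi.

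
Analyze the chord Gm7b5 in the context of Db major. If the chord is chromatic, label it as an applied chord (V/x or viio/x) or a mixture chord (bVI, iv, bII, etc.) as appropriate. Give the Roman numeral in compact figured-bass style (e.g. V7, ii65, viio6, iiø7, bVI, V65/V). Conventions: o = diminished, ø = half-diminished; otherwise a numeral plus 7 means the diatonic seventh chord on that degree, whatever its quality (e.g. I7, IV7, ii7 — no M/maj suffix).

Stacked in thirds the chord is G-Bb-Db-F: a half-diminished seventh chord on G.
G sits a half step below Ab (V in Db major); a diminished chord there is the applied leading-tone chord of V.

viiø7/V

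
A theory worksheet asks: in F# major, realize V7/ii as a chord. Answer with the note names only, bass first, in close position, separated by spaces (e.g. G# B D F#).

D# F## A# C#

V7/ii is a secondary dominant — the dominant seventh of ii. ii in F# major is G#, so the applied chord's root is D#, a perfect fifth above.
Building a dominant seventh chord on D# gives D#-F##-A#-C#.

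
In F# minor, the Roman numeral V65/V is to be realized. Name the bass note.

B#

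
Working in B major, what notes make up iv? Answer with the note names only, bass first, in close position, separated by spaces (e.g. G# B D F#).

iv is the minor subdominant, borrowed from the parallel minor. In B major that root is E.
So the chord is E-G-B.

E G B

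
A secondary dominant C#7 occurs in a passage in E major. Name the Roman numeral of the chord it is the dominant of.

The chord is a dominant seventh chord on C#.
A dominant resolves down a perfect fifth: C# → F#. In E major, F# is scale degree 2, i.e. ii.

ii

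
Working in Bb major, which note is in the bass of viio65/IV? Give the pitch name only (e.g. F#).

F

The applied chord viio65/IV is rooted on D: D-F-Ab-Cb.
The figure 65 means first inversion — the third is in the bass.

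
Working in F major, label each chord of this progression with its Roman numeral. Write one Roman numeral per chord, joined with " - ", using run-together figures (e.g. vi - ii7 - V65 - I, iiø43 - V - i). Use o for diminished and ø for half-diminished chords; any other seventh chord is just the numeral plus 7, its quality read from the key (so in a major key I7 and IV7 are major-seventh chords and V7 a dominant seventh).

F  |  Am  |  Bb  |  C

F: root F is the tonic; major triad there is I.
Am has root A, degree 3 in F major, so iii.
Bb has root Bb, degree 4 in F major, so IV.
C: major triad on C = scale degree 5 → V.

I - iii - IV - V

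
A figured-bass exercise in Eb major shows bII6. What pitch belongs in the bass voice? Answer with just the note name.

bII in Eb major has root Fb; the chord is Fb-Ab-Cb.
The figure 6 means first inversion — the third is in the bass.

Ab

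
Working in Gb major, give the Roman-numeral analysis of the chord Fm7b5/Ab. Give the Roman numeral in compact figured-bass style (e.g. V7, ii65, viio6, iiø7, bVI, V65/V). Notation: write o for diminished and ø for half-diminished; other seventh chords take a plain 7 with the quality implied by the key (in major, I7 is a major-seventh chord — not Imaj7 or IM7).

viiø65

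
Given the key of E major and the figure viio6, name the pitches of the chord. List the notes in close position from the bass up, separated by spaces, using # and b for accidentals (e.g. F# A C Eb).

F# A D#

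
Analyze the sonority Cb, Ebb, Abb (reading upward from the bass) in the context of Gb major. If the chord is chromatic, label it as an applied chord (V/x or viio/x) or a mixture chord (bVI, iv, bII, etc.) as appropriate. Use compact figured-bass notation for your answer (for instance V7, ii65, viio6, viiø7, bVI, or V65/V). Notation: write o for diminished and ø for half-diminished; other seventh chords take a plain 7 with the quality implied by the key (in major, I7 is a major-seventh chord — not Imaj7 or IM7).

Stacked in thirds the chord is Abb-Cb-Ebb: a major triad on Abb.
Abb is the lowered second degree of Gb major (diatonic 2 would be Ab). This is the Neapolitan sixth — a major triad on the lowered second degree, here in its customary first inversion.
With Cb in the bass the chord is in first inversion, so the figured bass is 6.

bII6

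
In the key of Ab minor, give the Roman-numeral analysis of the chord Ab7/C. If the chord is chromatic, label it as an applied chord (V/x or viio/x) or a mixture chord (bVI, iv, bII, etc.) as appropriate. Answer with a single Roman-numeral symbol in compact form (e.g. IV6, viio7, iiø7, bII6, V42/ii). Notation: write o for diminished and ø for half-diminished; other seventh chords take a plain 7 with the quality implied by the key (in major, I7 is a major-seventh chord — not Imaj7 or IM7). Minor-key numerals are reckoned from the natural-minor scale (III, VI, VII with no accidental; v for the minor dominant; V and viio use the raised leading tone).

V65/iv

The pitches Ab-C-Eb-Gb form a dominant seventh chord rooted on Ab.
Ab is not a diatonic chord root with this quality in Ab minor, but it lies a perfect fifth above Db (iv), so the chord functions as an applied dominant of iv.
With C in the bass the chord is in first inversion, so the figured bass is 65.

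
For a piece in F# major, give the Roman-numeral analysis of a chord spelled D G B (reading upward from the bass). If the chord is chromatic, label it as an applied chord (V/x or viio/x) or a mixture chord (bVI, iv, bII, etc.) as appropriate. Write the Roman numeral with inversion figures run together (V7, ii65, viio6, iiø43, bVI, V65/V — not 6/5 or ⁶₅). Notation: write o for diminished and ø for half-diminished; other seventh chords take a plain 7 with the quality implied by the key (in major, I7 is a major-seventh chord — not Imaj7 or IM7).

The pitches G-B-D form a major triad rooted on G.
G is the lowered second degree of F# major (diatonic 2 would be G#). This is the Neapolitan chord — a major triad on the lowered second degree.
With D in the bass the chord is in second inversion, so the figured bass is 64.

bII64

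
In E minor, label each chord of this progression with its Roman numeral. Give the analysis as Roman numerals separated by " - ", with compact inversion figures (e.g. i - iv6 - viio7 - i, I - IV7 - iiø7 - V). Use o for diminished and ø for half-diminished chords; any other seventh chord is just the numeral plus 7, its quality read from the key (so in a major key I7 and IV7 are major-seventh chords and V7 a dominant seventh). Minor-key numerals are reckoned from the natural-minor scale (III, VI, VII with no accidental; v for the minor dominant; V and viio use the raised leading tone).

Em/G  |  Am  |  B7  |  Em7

Em/G: root E is the tonic; minor triad there is i6.
Am: minor triad on A = scale degree 4 → iv.
B7 has root B, degree 5 in E minor, so V7.
Em7 has root E, degree 1 in E minor, so i7.

i6 - iv - V7 - i7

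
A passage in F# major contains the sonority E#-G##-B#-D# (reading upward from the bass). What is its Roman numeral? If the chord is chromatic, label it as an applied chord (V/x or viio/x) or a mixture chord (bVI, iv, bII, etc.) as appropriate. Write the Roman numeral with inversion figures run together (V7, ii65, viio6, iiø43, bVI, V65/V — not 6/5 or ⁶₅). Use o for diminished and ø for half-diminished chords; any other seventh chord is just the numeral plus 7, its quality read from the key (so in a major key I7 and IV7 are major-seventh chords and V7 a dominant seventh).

The pitches E#-G##-B#-D# form a dominant seventh chord rooted on E#.
E# is not a diatonic chord root with this quality in F# major, but it lies a perfect fifth above A# (iii), so the chord functions as an applied dominant of iii.

V7/iii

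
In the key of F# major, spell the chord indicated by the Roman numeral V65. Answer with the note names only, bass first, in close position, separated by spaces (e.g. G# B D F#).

E# G# B C#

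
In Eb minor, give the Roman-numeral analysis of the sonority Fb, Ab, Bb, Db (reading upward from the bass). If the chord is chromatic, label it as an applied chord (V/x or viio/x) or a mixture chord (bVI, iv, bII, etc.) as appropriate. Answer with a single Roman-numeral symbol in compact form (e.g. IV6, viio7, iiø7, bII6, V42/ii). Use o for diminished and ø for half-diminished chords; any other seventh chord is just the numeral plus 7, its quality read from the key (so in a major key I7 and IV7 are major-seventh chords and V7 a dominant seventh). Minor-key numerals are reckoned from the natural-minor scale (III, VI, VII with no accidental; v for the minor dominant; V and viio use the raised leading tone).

viiø43/VI

Stacked in thirds the chord is Bb-Db-Fb-Ab: a half-diminished seventh chord on Bb.
Bb sits a half step below Cb (VI in Eb minor); a diminished chord there is the applied leading-tone chord of VI.
With Fb in the bass the chord is in second inversion, so the figured bass is 43.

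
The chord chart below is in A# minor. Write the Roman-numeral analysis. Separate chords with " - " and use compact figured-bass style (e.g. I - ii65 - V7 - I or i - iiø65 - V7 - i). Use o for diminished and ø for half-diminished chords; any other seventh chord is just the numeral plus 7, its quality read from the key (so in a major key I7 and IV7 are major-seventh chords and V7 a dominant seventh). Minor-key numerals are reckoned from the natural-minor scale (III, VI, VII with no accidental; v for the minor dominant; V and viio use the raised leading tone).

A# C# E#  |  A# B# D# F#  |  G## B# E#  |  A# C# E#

A#-C#-E# has root A#, degree 1 in A# minor, so i.
A#-B#-D#-F#: root B# is the supertonic; half-diminished seventh chord there is iiø42.
G##-B#-E#: major triad on E# = scale degree 5 → V6.
A#-C#-E#: root A# is the tonic; minor triad there is i.

i - iiø42 - V6 - i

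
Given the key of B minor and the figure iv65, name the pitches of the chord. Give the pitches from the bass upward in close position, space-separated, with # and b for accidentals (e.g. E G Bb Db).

G B D E

The numeral's case and figure indicate a minor seventh chord. In B minor its root, the subdominant, is E.
That chord is spelled E-G-B-D.
With the 65 figure the chord is in first inversion; from the bass G upward in close position it reads G-B-D-E.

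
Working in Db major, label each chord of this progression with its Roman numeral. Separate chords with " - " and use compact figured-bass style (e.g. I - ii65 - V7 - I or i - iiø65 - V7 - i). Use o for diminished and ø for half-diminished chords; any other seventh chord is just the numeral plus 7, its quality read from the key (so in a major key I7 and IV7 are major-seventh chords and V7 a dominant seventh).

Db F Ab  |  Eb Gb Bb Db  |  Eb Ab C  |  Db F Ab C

Db-F-Ab: root Db is the tonic; major triad there is I.
Eb-Gb-Bb-Db: minor seventh chord on Eb = scale degree 2 → ii7.
Eb-Ab-C has root Ab, degree 5 in Db major, so V64.
Db-F-Ab-C: major seventh chord on Db = scale degree 1 → I7.

I - ii7 - V64 - I7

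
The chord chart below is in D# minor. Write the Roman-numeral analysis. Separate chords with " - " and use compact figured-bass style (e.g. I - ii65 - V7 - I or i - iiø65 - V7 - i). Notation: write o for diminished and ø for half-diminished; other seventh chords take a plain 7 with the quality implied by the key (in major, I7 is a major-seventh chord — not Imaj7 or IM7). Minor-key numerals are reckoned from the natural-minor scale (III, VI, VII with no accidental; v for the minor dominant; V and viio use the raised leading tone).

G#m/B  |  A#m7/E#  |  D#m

iv6 - v43 - i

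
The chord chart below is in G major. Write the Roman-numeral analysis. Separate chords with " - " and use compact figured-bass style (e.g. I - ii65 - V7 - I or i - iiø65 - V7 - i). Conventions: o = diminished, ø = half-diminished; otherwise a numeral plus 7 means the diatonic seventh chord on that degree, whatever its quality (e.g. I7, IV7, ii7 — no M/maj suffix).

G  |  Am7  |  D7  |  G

G: root G is the tonic; major triad there is I.
Am7: minor seventh chord on A = scale degree 2 → ii7.
D7 has root D, degree 5 in G major, so V7.
G: major triad on G = scale degree 1 → I.

I - ii7 - V7 - I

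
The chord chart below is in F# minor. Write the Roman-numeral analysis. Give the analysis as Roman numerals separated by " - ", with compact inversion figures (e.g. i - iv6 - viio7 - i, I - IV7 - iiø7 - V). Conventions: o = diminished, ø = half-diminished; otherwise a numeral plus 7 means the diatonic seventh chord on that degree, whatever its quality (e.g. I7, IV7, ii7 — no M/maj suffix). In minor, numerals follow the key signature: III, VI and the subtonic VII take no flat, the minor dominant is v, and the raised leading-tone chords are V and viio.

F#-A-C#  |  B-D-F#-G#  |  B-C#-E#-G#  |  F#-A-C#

F#-A-C#: minor triad on F# = scale degree 1 → i.
B-D-F#-G# has root G#, degree 2 in F# minor, so iiø65.
B-C#-E#-G#: root C# is the dominant; dominant seventh chord there is V42.
F#-A-C#: root F# is the tonic; minor triad there is i.

i - iiø65 - V42 - i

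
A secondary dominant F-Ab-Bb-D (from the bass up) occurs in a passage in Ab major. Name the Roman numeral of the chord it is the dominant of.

The chord is a dominant seventh chord on Bb.
A dominant resolves down a perfect fifth: Bb → Eb. In Ab major, Eb is scale degree 5, i.e. V.

V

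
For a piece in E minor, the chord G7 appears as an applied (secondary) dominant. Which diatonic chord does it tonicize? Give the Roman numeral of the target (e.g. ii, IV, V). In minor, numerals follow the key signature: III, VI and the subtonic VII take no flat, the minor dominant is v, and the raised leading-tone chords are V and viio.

The chord is a dominant seventh chord on G.
A dominant resolves down a perfect fifth: G → C. In E minor, C is scale degree 6, i.e. VI.

VI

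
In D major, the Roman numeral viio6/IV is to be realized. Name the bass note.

A

The applied chord viio6/IV is rooted on F#: F#-A-C.
The figure 6 means first inversion — the third is in the bass.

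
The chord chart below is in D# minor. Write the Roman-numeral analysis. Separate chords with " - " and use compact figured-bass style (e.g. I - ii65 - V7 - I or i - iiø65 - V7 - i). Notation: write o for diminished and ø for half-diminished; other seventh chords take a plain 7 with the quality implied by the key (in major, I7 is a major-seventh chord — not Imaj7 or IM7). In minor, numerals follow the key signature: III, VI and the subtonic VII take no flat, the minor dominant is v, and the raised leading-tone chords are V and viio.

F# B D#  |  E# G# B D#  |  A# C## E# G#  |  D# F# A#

VI64 - iiø7 - V7 - i

F#-B-D#: major triad on B = scale degree 6 → VI64.
E#-G#-B-D# has root E#, degree 2 in D# minor, so iiø7.
A#-C##-E#-G#: root A# is the dominant; dominant seventh chord there is V7.
D#-F#-A#: root D# is the tonic; minor triad there is i.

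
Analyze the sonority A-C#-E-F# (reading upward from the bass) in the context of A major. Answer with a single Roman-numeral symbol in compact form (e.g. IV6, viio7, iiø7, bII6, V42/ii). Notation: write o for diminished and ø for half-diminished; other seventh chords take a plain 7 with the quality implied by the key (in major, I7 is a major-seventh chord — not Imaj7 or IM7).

vi65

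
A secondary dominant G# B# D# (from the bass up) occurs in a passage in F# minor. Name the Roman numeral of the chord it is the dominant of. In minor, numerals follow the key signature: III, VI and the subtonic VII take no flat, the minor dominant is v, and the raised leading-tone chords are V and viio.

The chord is a major triad on G#.
A dominant resolves down a perfect fifth: G# → C#. In F# minor, C# is scale degree 5, i.e. V.

V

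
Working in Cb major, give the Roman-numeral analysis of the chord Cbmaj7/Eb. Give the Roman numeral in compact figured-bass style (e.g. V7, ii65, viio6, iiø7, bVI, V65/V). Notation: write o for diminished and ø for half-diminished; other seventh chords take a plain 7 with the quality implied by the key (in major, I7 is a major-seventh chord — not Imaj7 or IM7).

The pitches Cb-Eb-Gb-Bb form a major seventh chord rooted on Cb.
In Cb major, Cb is the tonic; the diatonic major seventh chord there is I7.
With Eb in the bass the chord is in first inversion, so the figured bass is 65.

I65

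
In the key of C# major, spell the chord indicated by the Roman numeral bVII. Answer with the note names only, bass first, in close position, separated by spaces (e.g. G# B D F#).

B D# F#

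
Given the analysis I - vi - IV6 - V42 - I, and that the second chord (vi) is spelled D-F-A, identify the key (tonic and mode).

F major

The anchor chord is a minor triad on D, labeled vi.
Counting down 5 scale steps from D places the tonic on F; a minor triad on degree 6 is diatonic only in major.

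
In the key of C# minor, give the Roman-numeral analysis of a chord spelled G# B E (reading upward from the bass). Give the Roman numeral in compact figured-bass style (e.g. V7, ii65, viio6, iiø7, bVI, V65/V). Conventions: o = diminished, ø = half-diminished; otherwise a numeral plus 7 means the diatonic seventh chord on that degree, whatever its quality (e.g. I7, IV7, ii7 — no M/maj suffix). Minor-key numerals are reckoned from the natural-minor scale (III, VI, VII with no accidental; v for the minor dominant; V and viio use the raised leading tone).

III6

Stacked in thirds the chord is E-G#-B: a major triad on E.
In C# minor, E is the mediant; the diatonic major triad there is III.
With G# in the bass the chord is in first inversion, so the figured bass is 6.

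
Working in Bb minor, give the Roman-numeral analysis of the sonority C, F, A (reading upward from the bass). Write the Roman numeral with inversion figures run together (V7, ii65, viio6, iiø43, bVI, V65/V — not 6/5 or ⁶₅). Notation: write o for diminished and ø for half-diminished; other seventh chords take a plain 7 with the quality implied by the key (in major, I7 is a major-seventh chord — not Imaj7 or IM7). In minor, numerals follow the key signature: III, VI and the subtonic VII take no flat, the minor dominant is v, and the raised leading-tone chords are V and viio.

The pitches F-A-C form a major triad rooted on F.
F is scale degree 5 in Bb minor, and a major triad on that degree is written V.
With C in the bass the chord is in second inversion, so the figured bass is 64.

V64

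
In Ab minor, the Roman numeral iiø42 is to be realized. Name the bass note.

iiø in Ab minor has root Bb; the chord is Bb-Db-Fb-Ab.
The figure 42 means third inversion — the seventh is in the bass.

Ab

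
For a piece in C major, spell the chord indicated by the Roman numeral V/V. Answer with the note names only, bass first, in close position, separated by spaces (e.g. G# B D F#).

V/V is a secondary dominant — the dominant triad of V. V in C major is G, so the applied chord's root is D, a perfect fifth above.
Building a major triad on D gives D-F#-A.

D F# A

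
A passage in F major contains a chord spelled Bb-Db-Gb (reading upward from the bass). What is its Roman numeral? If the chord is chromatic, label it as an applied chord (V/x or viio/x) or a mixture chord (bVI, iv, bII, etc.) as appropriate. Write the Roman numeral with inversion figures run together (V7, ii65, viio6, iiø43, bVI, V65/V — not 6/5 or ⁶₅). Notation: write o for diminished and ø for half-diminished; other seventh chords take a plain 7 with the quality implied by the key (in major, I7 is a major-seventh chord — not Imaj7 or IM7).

bII6

The pitches Gb-Bb-Db form a major triad rooted on Gb.
Gb is the lowered second degree of F major (diatonic 2 would be G). This is the Neapolitan sixth — a major triad on the lowered second degree, here in its customary first inversion.
With Bb in the bass the chord is in first inversion, so the figured bass is 6.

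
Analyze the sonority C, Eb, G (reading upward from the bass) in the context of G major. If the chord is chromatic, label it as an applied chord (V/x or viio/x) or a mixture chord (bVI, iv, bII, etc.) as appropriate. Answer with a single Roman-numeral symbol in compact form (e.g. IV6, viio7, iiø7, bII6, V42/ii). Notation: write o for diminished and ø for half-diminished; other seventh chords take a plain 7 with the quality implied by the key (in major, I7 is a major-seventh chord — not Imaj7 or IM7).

iv

Stacked in thirds the chord is C-Eb-G: a minor triad on C.
C is the fourth degree of G major. This is the minor subdominant, borrowed from the parallel minor.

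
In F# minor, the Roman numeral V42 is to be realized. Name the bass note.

B

V in F# minor has root C#; the chord is C#-E#-G#-B.
The figure 42 means third inversion — the seventh is in the bass.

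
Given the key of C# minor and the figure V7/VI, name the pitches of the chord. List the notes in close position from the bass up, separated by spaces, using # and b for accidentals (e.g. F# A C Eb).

E G# B D

V7/VI is a secondary dominant — the dominant seventh of VI. VI in C# minor is A, so the applied chord's root is E, a perfect fifth above.
Building a dominant seventh chord on E gives E-G#-B-D.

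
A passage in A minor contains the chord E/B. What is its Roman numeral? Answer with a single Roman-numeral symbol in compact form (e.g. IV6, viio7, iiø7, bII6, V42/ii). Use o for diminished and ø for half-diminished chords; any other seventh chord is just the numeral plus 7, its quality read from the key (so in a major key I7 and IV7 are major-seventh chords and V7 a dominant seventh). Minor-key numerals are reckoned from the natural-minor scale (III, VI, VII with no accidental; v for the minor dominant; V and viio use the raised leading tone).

V64

Stacked in thirds the chord is E-G#-B: a major triad on E.
In A minor, E is the dominant; the diatonic major triad there is V.
With B in the bass the chord is in second inversion, so the figured bass is 64.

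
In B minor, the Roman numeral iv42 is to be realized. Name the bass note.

D

iv in B minor has root E; the chord is E-G-B-D.
The figure 42 means third inversion — the seventh is in the bass.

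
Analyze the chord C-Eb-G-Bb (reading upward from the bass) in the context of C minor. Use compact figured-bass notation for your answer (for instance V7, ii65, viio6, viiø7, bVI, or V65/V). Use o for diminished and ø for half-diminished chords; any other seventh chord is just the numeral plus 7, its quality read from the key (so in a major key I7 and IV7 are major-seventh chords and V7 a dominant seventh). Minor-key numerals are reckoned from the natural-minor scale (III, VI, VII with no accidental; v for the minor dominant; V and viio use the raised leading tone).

i7

The pitches C-Eb-G-Bb form a minor seventh chord rooted on C.
In C minor, C is the tonic; the diatonic minor seventh chord there is i7.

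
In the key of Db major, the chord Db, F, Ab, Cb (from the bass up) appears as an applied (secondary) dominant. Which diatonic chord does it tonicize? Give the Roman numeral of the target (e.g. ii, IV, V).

IV

The chord is a dominant seventh chord on Db.
A dominant resolves down a perfect fifth: Db → Gb. In Db major, Gb is scale degree 4, i.e. IV.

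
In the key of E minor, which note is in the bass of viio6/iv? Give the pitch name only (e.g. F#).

B

The applied chord viio6/iv is rooted on G#: G#-B-D.
The figure 6 means first inversion — the third is in the bass.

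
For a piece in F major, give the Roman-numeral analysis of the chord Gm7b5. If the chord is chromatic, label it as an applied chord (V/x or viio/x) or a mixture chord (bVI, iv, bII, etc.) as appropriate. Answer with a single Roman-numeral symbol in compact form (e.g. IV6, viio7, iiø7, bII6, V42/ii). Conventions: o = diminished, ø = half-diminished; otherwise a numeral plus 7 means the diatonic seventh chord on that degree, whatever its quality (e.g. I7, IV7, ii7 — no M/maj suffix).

Stacked in thirds the chord is G-Bb-Db-F: a half-diminished seventh chord on G.
G is the second degree of F major. This is the half-diminished supertonic seventh, borrowed from the parallel minor.

iiø7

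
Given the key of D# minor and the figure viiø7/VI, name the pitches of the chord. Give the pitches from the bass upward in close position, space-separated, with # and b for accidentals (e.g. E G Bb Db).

The slash marks an applied leading-tone chord: viio of VI. In D# minor, VI is B, so the leading tone to it is A#, a half step below.
Building a half-diminished seventh chord on A# gives A#-C#-E-G#.

A# C# E G#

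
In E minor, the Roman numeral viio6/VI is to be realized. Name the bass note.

D

The applied chord viio6/VI is rooted on B: B-D-F.
The figure 6 means first inversion — the third is in the bass.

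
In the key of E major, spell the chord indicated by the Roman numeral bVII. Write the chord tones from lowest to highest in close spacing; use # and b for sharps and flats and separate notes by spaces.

D F# A

Scale degree 7 in E major is D#; lowering it a half step gives D. bVII is a major triad on the lowered seventh degree (the subtonic), borrowed from the parallel minor.
So the chord is D-F#-A.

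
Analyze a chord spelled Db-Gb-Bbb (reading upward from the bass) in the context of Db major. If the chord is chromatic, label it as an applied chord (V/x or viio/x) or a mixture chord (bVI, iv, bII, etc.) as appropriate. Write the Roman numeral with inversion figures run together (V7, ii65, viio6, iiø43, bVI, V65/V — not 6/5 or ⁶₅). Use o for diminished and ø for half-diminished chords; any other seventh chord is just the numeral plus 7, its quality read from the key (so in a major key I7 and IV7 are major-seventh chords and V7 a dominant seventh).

iv64

Stacked in thirds the chord is Gb-Bbb-Db: a minor triad on Gb.
Gb is the fourth degree of Db major. This is the minor subdominant, borrowed from the parallel minor.
With Db in the bass the chord is in second inversion, so the figured bass is 64.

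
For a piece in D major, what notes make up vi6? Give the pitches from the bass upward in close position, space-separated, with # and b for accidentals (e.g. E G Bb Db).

D F# B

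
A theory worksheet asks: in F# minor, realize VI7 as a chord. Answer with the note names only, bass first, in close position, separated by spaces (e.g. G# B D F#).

D F# A C#

The numeral's case and figure indicate a major seventh chord. In F# minor its root, the submediant, is D.
Stacking thirds from D gives D-F#-A-C#.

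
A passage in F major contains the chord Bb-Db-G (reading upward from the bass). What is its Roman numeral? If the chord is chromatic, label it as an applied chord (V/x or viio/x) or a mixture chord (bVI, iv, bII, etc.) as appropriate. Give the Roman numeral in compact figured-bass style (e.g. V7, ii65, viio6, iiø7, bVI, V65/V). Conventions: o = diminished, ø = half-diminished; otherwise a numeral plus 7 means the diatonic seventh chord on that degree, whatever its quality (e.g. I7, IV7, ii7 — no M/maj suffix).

iio6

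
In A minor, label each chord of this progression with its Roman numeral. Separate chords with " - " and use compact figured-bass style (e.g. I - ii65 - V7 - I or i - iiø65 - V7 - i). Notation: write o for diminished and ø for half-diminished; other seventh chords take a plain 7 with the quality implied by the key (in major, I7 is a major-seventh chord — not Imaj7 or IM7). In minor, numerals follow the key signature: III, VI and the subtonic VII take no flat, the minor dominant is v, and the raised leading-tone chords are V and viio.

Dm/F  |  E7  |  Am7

iv6 - V7 - i7

Dm/F has root D, degree 4 in A minor, so iv6.
E7: dominant seventh chord on E = scale degree 5 → V7.
Am7: root A is the tonic; minor seventh chord there is i7.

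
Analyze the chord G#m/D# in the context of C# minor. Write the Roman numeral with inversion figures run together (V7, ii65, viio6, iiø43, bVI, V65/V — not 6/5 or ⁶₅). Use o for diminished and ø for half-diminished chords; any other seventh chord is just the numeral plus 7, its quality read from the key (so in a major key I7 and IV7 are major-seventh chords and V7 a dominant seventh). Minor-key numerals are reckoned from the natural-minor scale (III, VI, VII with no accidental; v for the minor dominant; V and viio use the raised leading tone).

v64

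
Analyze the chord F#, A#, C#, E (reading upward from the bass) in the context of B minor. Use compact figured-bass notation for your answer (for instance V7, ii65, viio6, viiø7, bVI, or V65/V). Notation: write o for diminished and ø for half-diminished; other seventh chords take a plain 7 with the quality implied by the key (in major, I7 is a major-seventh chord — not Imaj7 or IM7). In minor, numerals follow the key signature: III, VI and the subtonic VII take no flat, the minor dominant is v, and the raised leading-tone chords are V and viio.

V7

Stacked in thirds the chord is F#-A#-C#-E: a dominant seventh chord on F#.
F# is scale degree 5 in B minor, and a dominant seventh chord on that degree is written V7.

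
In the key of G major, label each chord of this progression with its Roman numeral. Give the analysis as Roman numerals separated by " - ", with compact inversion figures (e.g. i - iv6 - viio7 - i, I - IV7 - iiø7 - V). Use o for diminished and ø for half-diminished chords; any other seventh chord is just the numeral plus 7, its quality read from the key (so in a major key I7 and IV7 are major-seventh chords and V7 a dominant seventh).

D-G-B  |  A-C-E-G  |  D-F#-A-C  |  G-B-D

D-G-B has root G, degree 1 in G major, so I64.
A-C-E-G has root A, degree 2 in G major, so ii7.
D-F#-A-C has root D, degree 5 in G major, so V7.
G-B-D: root G is the tonic; major triad there is I.

I64 - ii7 - V7 - I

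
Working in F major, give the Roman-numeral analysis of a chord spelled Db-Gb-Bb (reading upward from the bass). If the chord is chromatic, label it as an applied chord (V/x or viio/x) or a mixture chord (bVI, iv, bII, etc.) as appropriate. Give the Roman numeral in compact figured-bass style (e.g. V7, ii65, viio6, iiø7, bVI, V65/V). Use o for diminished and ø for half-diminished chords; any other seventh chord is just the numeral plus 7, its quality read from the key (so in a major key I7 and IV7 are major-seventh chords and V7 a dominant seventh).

The pitches Gb-Bb-Db form a major triad rooted on Gb.
Gb is the lowered second degree of F major (diatonic 2 would be G). This is the Neapolitan chord — a major triad on the lowered second degree.
With Db in the bass the chord is in second inversion, so the figured bass is 64.

bII64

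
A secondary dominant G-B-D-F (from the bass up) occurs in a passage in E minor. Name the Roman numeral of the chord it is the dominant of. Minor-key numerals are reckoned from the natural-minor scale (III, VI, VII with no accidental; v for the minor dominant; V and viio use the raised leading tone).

The chord is a dominant seventh chord on G.
A dominant resolves down a perfect fifth: G → C. In E minor, C is scale degree 6, i.e. VI.

VI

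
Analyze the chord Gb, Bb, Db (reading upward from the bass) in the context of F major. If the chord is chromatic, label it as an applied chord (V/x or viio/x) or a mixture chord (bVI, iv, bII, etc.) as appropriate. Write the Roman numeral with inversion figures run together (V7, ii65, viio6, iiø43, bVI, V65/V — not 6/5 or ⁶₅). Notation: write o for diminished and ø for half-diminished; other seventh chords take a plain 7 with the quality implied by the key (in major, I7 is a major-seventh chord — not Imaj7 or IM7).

The pitches Gb-Bb-Db form a major triad rooted on Gb.
Gb is the lowered second degree of F major (diatonic 2 would be G). This is the Neapolitan chord — a major triad on the lowered second degree.

bII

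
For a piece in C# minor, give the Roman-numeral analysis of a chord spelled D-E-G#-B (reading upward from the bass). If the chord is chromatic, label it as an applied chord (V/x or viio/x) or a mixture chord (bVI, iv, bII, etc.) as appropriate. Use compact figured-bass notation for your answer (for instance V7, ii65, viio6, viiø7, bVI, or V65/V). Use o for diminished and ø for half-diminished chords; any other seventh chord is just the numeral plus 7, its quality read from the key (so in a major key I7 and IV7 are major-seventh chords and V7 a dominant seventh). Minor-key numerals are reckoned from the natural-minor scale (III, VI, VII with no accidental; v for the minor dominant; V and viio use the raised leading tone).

V42/VI

Stacked in thirds the chord is E-G#-B-D: a dominant seventh chord on E.
E is not a diatonic chord root with this quality in C# minor, but it lies a perfect fifth above A (VI), so the chord functions as an applied dominant of VI.
With D in the bass the chord is in third inversion, so the figured bass is 42.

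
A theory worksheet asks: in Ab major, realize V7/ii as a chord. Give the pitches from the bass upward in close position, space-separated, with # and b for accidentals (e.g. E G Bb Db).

V7/ii is a secondary dominant — the dominant seventh of ii. ii in Ab major is Bb, so the applied chord's root is F, a perfect fifth above.
Building a dominant seventh chord on F gives F-A-C-Eb.

F A C Eb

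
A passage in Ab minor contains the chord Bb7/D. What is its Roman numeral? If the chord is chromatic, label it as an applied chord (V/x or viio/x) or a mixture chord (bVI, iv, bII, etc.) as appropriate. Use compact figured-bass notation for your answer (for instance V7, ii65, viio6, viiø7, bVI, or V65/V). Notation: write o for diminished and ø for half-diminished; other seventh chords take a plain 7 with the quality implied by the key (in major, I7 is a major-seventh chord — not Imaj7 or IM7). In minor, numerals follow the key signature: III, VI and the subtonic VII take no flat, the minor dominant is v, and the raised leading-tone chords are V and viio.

The pitches Bb-D-F-Ab form a dominant seventh chord rooted on Bb.
Bb is not a diatonic chord root with this quality in Ab minor, but it lies a perfect fifth above Eb (V), so the chord functions as an applied dominant of V.
With D in the bass the chord is in first inversion, so the figured bass is 65.

V65/V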